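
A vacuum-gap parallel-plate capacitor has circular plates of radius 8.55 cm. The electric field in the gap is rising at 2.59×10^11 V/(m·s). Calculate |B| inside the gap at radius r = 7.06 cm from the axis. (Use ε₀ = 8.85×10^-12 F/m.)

1.02×10^-7 T

Total displacement current: I_d = ε₀(πR²)(dE/dt) = (8.85×10^-12)(0.02297)(2.59×10^11) = 0.05265 A.
∮B·dl = μ₀ I_d,enc with I_d,enc = I_d r²/R² = 0.03590 A; so B = μ₀ I_d,enc/(2πr) = 1.02×10^-7 T.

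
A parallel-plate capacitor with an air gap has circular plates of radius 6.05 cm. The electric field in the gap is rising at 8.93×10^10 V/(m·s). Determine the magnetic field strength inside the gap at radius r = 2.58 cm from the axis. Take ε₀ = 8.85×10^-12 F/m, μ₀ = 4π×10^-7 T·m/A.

1.28×10^-8 T

Through the whole plate area (πR² = 0.01150 m²), I_d = ε₀ πR² dE/dt = 9.089×10^-3 A.
∮B·dl = μ₀ I_d,enc with I_d,enc = I_d r²/R² = 1.653×10^-3 A; so B = μ₀ I_d,enc/(2πr) = 1.28×10^-8 T.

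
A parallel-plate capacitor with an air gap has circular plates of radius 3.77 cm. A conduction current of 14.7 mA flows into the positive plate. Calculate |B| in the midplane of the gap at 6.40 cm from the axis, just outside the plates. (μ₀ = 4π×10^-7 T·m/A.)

4.59×10^-8 T

Between the plates the displacement current equals the wire current: I_d = 14.7 mA = 0.0147 A.
Outside the plates the loop encloses all of I_d, so B·2πr = μ₀ I_d and B = 4.59×10^-8 T.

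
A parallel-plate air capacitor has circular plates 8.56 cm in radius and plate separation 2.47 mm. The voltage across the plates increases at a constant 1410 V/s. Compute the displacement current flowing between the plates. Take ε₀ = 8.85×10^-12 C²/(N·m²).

The displacement current equals the charging current C dV/dt. With C = ε₀A/d = (8.85×10^-12)(0.02302)/(2.47×10^-3) = 8.248×10^-11 F, I_d = (8.248×10^-11)(1410) = 1.16×10^-7 A.

1.16×10^-7 A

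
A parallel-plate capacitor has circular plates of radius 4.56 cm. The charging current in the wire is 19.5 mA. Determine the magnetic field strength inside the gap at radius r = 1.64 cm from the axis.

3.08×10^-8 T

Between the plates the displacement current equals the wire current: I_d = 19.5 mA = 0.0195 A.
For r < R the Ampère–Maxwell law gives B(2πr) = μ₀ I_d (r²/R²), so B = μ₀ I_d r/(2πR²) = (4π×10^-7)(0.0195)(0.0164)/(2π·0.0456²) = 3.08×10^-8 T.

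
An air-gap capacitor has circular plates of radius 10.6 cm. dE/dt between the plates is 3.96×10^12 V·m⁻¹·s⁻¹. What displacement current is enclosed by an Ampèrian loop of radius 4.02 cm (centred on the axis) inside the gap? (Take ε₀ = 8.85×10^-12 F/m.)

0.178 A

Through the whole plate area (πR² = 0.03530 m²), I_d = ε₀ πR² dE/dt = 1.237 A.
Since J_d is uniform, the enclosed fraction is (r/R)² = 0.1438, giving I_d,enc = 0.178 A.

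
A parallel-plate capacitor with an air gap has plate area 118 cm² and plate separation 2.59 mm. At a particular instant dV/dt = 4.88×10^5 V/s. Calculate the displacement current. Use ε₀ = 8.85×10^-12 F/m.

E = V/d so dE/dt = (dV/dt)/d = 1.884×10^8 V/(m·s), and I_d = ε₀ A dE/dt = (8.85×10^-12)(0.0118)(1.884×10^8) = 1.97×10^-5 A.

1.97×10^-5 A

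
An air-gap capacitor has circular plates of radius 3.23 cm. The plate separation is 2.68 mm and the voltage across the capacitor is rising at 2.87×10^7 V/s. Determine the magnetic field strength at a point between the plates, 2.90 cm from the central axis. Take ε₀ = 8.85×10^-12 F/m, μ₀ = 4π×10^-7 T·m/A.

1.73×10^-9 T

dE/dt = (dV/dt)/d = 1.071×10^10 V/(m·s); I_d = ε₀(πR²)(dE/dt) = (8.85×10^-12)(3.278×10^-3)(1.071×10^10) = 3.107×10^-4 A.
∮B·dl = μ₀ I_d,enc with I_d,enc = I_d r²/R² = 2.505×10^-4 A; so B = μ₀ I_d,enc/(2πr) = 1.73×10^-9 T.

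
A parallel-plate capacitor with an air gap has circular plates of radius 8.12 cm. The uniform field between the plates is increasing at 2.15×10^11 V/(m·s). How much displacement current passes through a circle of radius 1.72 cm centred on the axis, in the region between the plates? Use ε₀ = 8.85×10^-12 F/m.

1.77×10^-3 A

Total displacement current: I_d = ε₀(πR²)(dE/dt) = (8.85×10^-12)(0.02071)(2.15×10^11) = 0.03941 A.
The field is uniform, so I_d,enc = I_d (r/R)² = (0.03941)(1.72/8.12)² = 1.77×10^-3 A.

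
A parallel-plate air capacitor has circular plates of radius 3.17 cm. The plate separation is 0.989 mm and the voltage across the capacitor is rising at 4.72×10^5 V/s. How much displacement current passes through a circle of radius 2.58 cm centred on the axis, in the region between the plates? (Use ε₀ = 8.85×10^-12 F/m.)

dE/dt = (dV/dt)/d = 4.772×10^8 V/(m·s); I_d = ε₀(πR²)(dE/dt) = (8.85×10^-12)(3.157×10^-3)(4.772×10^8) = 1.333×10^-5 A.
Through an area πr² the displacement current is I_d·(πr²/πR²) = I_d (r/R)² = 8.83×10^-6 A.

8.83×10^-6 A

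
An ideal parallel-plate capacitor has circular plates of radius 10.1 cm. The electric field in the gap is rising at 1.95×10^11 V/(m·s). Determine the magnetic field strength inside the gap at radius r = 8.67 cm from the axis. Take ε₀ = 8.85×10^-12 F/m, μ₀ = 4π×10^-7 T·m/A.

9.40×10^-8 T

I_d = ε₀ dΦ_E/dt = ε₀ πR² (dE/dt) = (8.85×10^-12)(0.03205)(1.95×10^11) = 0.05531 A through the full plate area.
For r < R the Ampère–Maxwell law gives B(2πr) = μ₀ I_d (r²/R²), so B = μ₀ I_d r/(2πR²) = (4π×10^-7)(0.05531)(0.0867)/(2π·0.101²) = 9.40×10^-8 T.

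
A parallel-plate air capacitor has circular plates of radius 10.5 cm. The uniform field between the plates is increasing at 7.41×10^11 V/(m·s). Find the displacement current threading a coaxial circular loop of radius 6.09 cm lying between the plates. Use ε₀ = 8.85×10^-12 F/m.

I_d = ε₀ dΦ_E/dt = ε₀ πR² (dE/dt) = (8.85×10^-12)(0.03464)(7.41×10^11) = 0.2272 A through the full plate area.
The field is uniform, so I_d,enc = I_d (r/R)² = (0.2272)(6.09/10.5)² = 0.0764 A.

0.0764 A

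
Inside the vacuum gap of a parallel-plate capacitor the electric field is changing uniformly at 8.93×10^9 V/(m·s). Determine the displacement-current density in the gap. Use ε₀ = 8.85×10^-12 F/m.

J_d = ε₀ ∂E/∂t, so J_d = 0.0790 A/m².

0.0790 A/m²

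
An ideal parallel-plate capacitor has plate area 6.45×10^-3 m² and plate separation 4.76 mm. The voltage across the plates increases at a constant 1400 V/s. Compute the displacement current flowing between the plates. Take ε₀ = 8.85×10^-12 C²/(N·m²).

The field between the plates is E = V/d, so dE/dt = (1400)/(4.76×10^-3 m) = 2.941×10^5 V/(m·s).
I_d = ε₀ A (dE/dt) = (8.85×10^-12)(6.45×10^-3)(2.941×10^5) = 1.68×10^-8 A.

1.68×10^-8 A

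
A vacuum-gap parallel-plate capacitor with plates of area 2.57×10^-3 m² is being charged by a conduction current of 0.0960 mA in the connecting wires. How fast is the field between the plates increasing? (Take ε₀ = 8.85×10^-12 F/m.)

Charge continuity gives I_d = I = 9.60×10^-5 A between the plates.
Since I_d = ε₀ A dE/dt, dE/dt = I_d/(ε₀A) = (9.60×10^-5)/((8.85×10^-12)(2.57×10^-3)) = 4.22×10^9 V/(m·s).

4.22×10^9 V/(m·s)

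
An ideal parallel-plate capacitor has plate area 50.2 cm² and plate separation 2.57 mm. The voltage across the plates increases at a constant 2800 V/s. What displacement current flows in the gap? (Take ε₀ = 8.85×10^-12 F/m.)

4.84×10^-8 A

E = V/d so dE/dt = (dV/dt)/d = 1.089×10^6 V/(m·s), and I_d = ε₀ A dE/dt = (8.85×10^-12)(5.02×10^-3)(1.089×10^6) = 4.84×10^-8 A.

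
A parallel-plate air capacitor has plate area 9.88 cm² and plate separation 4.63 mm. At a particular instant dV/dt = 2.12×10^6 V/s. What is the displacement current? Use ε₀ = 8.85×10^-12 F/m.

E = V/d so dE/dt = (dV/dt)/d = 4.579×10^8 V/(m·s), and I_d = ε₀ A dE/dt = (8.85×10^-12)(9.88×10^-4)(4.579×10^8) = 4.00×10^-6 A.

4.00×10^-6 A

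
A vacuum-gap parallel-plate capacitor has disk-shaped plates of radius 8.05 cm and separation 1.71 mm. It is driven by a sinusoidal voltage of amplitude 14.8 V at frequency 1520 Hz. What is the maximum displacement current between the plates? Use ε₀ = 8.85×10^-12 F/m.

The displacement current equals the conduction current C dV/dt, which peaks at C V₀ ω.
With C = ε₀A/d = (8.85×10^-12)(0.02036)/(1.71×10^-3) = 1.054×10^-10 F and ω = 2πf = 9550 rad/s, I_d,max = (1.054×10^-10)(14.8)(9550) = 1.49×10^-5 A.

1.49×10^-5 A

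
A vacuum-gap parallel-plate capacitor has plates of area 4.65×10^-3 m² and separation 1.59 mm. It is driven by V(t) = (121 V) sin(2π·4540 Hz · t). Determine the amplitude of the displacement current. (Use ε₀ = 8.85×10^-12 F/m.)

(dE/dt)_max = V₀ω/d = 2.171×10^9 V/(m·s); ω = 2πf = 2.853×10^4 rad/s.
I_d,max = ε₀ A (dE/dt)_max = (8.85×10^-12)(4.65×10^-3)(2.171×10^9) = 8.93×10^-5 A.

8.93×10^-5 A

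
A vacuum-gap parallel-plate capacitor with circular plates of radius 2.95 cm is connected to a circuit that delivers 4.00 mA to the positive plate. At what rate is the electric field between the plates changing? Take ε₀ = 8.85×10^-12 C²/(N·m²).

Charge continuity gives I_d = I = 4.00×10^-3 A between the plates.
Then dE/dt = I_d/(ε₀A) = 1.65×10^11 V/(m·s).

1.65×10^11 V/(m·s)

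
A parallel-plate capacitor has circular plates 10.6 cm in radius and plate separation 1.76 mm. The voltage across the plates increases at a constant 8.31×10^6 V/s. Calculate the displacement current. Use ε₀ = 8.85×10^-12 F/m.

The displacement current equals the charging current C dV/dt. With C = ε₀A/d = (8.85×10^-12)(0.03530)/(1.76×10^-3) = 1.775×10^-10 F, I_d = (1.775×10^-10)(8.31×10^6) = 1.48×10^-3 A.

1.48×10^-3 A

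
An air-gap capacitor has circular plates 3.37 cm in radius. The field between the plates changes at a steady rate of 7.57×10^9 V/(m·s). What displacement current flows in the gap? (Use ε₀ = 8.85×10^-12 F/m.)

2.39×10^-4 A

The displacement current is ε₀ times dΦ_E/dt = ε₀ A dE/dt = (8.85×10^-12)(3.568×10^-3)(7.57×10^9) = 2.39×10^-4 A.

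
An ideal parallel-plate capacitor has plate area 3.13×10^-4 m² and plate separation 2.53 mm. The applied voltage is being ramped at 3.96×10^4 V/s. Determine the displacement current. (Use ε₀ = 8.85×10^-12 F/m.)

The displacement current equals the charging current C dV/dt. With C = ε₀A/d = (8.85×10^-12)(3.13×10^-4)/(2.53×10^-3) = 1.095×10^-12 F, I_d = (1.095×10^-12)(3.96×10^4) = 4.34×10^-8 A.

4.34×10^-8 A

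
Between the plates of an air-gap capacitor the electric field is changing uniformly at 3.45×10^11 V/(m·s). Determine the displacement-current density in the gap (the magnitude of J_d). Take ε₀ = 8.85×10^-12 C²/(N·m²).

3.05 A/m²

The displacement-current density is ε₀ ∂E/∂t = (8.85×10^-12)(3.45×10^11) = 3.05 A/m².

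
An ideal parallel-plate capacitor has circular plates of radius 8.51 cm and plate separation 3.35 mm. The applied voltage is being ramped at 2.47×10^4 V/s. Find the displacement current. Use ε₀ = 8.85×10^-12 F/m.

C = ε₀A/d = (8.85×10^-12)(0.02275)/(3.35×10^-3) = 6.010×10^-11 F.
I_d = C dV/dt = (6.010×10^-11)(2.47×10^4) = 1.48×10^-6 A.

1.48×10^-6 A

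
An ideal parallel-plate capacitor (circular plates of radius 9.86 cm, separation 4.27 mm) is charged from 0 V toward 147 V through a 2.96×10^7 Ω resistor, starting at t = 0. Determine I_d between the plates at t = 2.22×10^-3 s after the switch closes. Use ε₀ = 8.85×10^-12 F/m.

C = ε₀A/d = (8.85×10^-12)(0.03054)/(4.27×10^-3) = 6.330×10^-11 F, so τ = RC = 1.874×10^-3 s.
The conduction current is I(t) = (V₀/R) e^(−t/τ), and the displacement current between the plates equals it.
t/τ = 1.185; I_d = (147/2.96×10^7) · e^(−1.185) = (4.966×10^-6)(0.3057) = 1.52×10^-6 A.

1.52×10^-6 A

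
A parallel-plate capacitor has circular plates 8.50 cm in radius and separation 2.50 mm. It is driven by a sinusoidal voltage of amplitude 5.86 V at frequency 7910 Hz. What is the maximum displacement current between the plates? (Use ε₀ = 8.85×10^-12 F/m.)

C = ε₀A/d = (8.85×10^-12)(0.02270)/(2.50×10^-3) = 8.036×10^-11 F; ω = 2πf = 4.970×10^4 rad/s.
I_d = C dV/dt, so |I_d|_max = C V₀ ω = (8.036×10^-11)(5.86)(4.970×10^4) = 2.34×10^-5 A.

2.34×10^-5 A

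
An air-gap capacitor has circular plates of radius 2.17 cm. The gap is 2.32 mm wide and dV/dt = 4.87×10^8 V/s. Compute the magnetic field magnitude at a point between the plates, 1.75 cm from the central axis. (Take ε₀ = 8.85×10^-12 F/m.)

dE/dt = (dV/dt)/d = 2.099×10^11 V/(m·s); I_d = ε₀(πR²)(dE/dt) = (8.85×10^-12)(1.479×10^-3)(2.099×10^11) = 2.747×10^-3 A.
∮B·dl = μ₀ I_d,enc with I_d,enc = I_d r²/R² = 1.787×10^-3 A; so B = μ₀ I_d,enc/(2πr) = 2.04×10^-8 T.

2.04×10^-8 T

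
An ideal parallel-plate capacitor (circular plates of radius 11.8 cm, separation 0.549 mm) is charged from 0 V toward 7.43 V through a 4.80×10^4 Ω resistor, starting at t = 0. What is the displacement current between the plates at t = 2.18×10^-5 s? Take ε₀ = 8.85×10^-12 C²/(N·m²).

8.13×10^-5 A

C = ε₀A/d = (8.85×10^-12)(0.04374)/(5.49×10^-4) = 7.051×10^-10 F, so τ = RC = 3.384×10^-5 s.
The conduction current is I(t) = (V₀/R) e^(−t/τ), and the displacement current between the plates equals it.
t/τ = 0.6442; I_d = (7.43/4.80×10^4) · e^(−0.6442) = (1.548×10^-4)(0.5251) = 8.13×10^-5 A.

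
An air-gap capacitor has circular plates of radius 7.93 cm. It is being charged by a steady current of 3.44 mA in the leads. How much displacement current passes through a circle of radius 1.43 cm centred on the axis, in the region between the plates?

1.12×10^-4 A

No conduction current crosses the gap, so I_d there equals the 3.44×10^-3 A in the leads.
Through an area πr² the displacement current is I_d·(πr²/πR²) = I_d (r/R)² = 1.12×10^-4 A.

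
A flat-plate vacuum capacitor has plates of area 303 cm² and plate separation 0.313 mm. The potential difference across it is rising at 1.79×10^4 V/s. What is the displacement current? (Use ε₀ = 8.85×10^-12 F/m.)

C = ε₀A/d = (8.85×10^-12)(0.0303)/(3.13×10^-4) = 8.567×10^-10 F.
I_d = C dV/dt = (8.567×10^-10)(1.79×10^4) = 1.53×10^-5 A.

1.53×10^-5 A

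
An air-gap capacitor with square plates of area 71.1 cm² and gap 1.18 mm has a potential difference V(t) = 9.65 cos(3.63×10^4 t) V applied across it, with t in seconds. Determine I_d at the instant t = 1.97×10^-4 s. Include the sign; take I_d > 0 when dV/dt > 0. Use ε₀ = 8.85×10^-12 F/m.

-1.43×10^-5 A

dV/dt = (9.65)(3.63×10^4)·−sin(7.1511) = -2.673×10^5 V/s.
I_d = C dV/dt with C = ε₀A/d = (8.85×10^-12)(7.11×10^-3)/(1.18×10^-3) = 5.333×10^-11 F, so I_d = (5.333×10^-11)(-2.673×10^5) = -1.43×10^-5 A.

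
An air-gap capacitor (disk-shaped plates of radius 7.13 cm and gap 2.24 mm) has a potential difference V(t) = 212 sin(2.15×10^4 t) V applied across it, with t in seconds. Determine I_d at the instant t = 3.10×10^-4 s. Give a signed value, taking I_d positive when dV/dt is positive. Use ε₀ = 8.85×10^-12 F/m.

dV/dt = (212)(2.15×10^4)·cos(6.665) = 4.230×10^6 V/s.
I_d = C dV/dt with C = ε₀A/d = (8.85×10^-12)(0.01597)/(2.24×10^-3) = 6.310×10^-11 F, so I_d = (6.310×10^-11)(4.230×10^6) = 2.67×10^-4 A.

2.67×10^-4 A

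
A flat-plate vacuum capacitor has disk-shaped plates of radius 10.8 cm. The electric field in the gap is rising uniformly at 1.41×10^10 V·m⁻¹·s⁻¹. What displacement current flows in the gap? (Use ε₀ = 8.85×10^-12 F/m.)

The displacement current is ε₀ times dΦ_E/dt = ε₀ A dE/dt = (8.85×10^-12)(0.03664)(1.41×10^10) = 4.57×10^-3 A.

4.57×10^-3 A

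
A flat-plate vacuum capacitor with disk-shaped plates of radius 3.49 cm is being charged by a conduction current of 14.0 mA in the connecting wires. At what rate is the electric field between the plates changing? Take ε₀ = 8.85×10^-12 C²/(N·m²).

Charge continuity gives I_d = I = 0.0140 A between the plates.
Inverting I_d = ε₀ A dE/dt gives dE/dt = 0.0140 / (8.85×10^-12 · 3.826×10^-3) = 4.13×10^11 V/(m·s).

4.13×10^11 V/(m·s)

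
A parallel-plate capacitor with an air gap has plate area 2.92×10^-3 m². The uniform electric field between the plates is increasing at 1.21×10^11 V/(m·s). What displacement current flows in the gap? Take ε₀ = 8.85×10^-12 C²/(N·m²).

I_d = ε₀ A (dE/dt) = (8.85×10^-12)(2.92×10^-3 m²)(1.21×10^11) = 3.13×10^-3 A.

3.13×10^-3 A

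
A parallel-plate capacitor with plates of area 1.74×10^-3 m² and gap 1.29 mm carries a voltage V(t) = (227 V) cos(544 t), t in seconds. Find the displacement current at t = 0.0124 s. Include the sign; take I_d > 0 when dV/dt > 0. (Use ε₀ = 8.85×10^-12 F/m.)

-6.58×10^-7 A

C = ε₀A/d = (8.85×10^-12)(1.74×10^-3)/(1.29×10^-3) = 1.194×10^-11 F. dV/dt = V₀ω·−sin(ωt); at ωt = 6.7456 rad this factor is -0.4461.
I_d = C dV/dt = (1.194×10^-11)(227)(544)(-0.4461) = -6.58×10^-7 A.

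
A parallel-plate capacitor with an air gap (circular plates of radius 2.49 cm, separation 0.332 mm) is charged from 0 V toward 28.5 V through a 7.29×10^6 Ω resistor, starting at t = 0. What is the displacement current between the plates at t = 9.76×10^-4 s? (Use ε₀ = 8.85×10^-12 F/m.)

2.97×10^-7 A

C = ε₀A/d = (8.85×10^-12)(1.948×10^-3)/(3.32×10^-4) = 5.193×10^-11 F and τ = RC = 3.786×10^-4 s. I_d in the gap equals the RC charging current.
I_d(t) = (V₀/R) e^(−t/τ) = 3.909×10^-6 · e^(−2.578) = 2.97×10^-7 A.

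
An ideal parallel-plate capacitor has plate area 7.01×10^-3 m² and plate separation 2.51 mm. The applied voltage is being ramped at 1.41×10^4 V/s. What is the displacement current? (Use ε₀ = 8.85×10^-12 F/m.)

The displacement current equals the charging current C dV/dt. With C = ε₀A/d = (8.85×10^-12)(7.01×10^-3)/(2.51×10^-3) = 2.472×10^-11 F, I_d = (2.472×10^-11)(1.41×10^4) = 3.49×10^-7 A.

3.49×10^-7 A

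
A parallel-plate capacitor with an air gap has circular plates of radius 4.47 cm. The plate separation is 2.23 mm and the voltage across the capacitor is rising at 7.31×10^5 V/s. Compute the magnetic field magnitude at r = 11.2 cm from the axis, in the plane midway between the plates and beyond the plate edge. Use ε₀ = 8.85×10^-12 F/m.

dE/dt = (dV/dt)/d = 3.278×10^8 V/(m·s); I_d = ε₀(πR²)(dE/dt) = (8.85×10^-12)(6.277×10^-3)(3.278×10^8) = 1.821×10^-5 A.
Outside the plates the loop encloses all of I_d, so B·2πr = μ₀ I_d and B = 3.25×10^-11 T.

3.25×10^-11 T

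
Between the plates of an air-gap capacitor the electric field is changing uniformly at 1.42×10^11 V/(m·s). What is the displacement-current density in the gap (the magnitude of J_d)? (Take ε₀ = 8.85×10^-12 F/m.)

J_d = ε₀ ∂E/∂t, so J_d = 1.26 A/m².

1.26 A/m²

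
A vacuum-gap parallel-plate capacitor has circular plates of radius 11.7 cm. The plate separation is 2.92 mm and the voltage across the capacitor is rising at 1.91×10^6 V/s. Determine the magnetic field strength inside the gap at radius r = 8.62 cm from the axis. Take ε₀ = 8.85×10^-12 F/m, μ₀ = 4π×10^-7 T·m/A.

3.14×10^-10 T

With E = V/d, dE/dt = 6.541×10^8 V/(m·s) and πR² = 0.04301 m², giving I_d = ε₀ πR² dE/dt = 2.490×10^-4 A.
∮B·dl = μ₀ I_d,enc with I_d,enc = I_d r²/R² = 1.352×10^-4 A; so B = μ₀ I_d,enc/(2πr) = 3.14×10^-10 T.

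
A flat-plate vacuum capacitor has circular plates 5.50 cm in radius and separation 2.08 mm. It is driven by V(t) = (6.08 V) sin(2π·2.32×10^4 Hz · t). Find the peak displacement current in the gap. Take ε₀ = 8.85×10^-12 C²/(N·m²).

3.58×10^-5 A

The displacement current equals the conduction current C dV/dt, which peaks at C V₀ ω.
With C = ε₀A/d = (8.85×10^-12)(9.503×10^-3)/(2.08×10^-3) = 4.043×10^-11 F and ω = 2πf = 1.458×10^5 rad/s, I_d,max = (4.043×10^-11)(6.08)(1.458×10^5) = 3.58×10^-5 A.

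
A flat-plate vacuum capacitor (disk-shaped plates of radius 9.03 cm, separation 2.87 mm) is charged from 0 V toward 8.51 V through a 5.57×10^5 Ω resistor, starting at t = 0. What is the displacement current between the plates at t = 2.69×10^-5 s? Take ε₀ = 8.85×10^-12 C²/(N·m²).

8.29×10^-6 A

C = ε₀A/d = (8.85×10^-12)(0.02562)/(2.87×10^-3) = 7.900×10^-11 F, so τ = RC = 4.400×10^-5 s.
The conduction current is I(t) = (V₀/R) e^(−t/τ), and the displacement current between the plates equals it.
t/τ = 0.6114; I_d = (8.51/5.57×10^5) · e^(−0.6114) = (1.528×10^-5)(0.5426) = 8.29×10^-6 A.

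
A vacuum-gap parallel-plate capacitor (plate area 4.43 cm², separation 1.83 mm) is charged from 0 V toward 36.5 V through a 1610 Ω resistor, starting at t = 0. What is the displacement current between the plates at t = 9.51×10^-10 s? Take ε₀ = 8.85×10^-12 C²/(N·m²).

With C = ε₀A/d = (8.85×10^-12)(4.43×10^-4)/(1.83×10^-3) = 2.142×10^-12 F, the time constant is τ = RC = 3.449×10^-9 s, so t/τ = 0.2757 and e^(−t/τ) = 0.7590.
I_d = I_cond = (V₀/R) e^(−t/τ) = (0.02267)(0.7590) = 0.0172 A.

0.0172 A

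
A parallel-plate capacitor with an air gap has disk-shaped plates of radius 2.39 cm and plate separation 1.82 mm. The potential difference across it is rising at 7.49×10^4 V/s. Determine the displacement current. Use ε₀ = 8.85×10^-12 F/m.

6.54×10^-7 A

E = V/d so dE/dt = (dV/dt)/d = 4.115×10^7 V/(m·s), and I_d = ε₀ A dE/dt = (8.85×10^-12)(1.795×10^-3)(4.115×10^7) = 6.54×10^-7 A.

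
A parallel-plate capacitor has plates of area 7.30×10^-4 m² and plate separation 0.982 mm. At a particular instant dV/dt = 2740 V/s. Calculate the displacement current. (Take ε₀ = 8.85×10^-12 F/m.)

1.80×10^-8 A

E = V/d so dE/dt = (dV/dt)/d = 2.790×10^6 V/(m·s), and I_d = ε₀ A dE/dt = (8.85×10^-12)(7.30×10^-4)(2.790×10^6) = 1.80×10^-8 A.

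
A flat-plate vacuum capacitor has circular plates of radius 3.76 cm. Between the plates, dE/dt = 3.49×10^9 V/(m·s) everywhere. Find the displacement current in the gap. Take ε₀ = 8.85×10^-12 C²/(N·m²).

1.37×10^-4 A

The displacement current is ε₀ times dΦ_E/dt = ε₀ A dE/dt = (8.85×10^-12)(4.441×10^-3)(3.49×10^9) = 1.37×10^-4 A.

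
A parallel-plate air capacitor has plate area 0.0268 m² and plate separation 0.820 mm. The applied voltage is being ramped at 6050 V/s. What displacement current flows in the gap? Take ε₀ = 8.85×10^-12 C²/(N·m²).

C = ε₀A/d = (8.85×10^-12)(0.0268)/(8.20×10^-4) = 2.892×10^-10 F.
I_d = C dV/dt = (2.892×10^-10)(6050) = 1.75×10^-6 A.

1.75×10^-6 A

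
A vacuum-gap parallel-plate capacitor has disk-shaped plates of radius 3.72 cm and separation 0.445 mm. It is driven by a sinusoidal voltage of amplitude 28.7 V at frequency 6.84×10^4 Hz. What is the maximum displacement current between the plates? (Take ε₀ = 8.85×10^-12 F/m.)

1.07×10^-3 A

C = ε₀A/d = (8.85×10^-12)(4.347×10^-3)/(4.45×10^-4) = 8.645×10^-11 F; ω = 2πf = 4.298×10^5 rad/s.
I_d = C dV/dt, so |I_d|_max = C V₀ ω = (8.645×10^-11)(28.7)(4.298×10^5) = 1.07×10^-3 A.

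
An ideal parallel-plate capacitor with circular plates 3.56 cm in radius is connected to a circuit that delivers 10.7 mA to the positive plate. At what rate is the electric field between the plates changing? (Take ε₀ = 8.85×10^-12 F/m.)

Charge continuity gives I_d = I = 0.0107 A between the plates.
Inverting I_d = ε₀ A dE/dt gives dE/dt = 0.0107 / (8.85×10^-12 · 3.982×10^-3) = 3.04×10^11 V/(m·s).

3.04×10^11 V/(m·s)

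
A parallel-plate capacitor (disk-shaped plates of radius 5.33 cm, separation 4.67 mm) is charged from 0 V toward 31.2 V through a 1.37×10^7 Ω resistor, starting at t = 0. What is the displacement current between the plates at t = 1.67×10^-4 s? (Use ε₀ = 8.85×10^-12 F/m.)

1.11×10^-6 A

C = ε₀A/d = (8.85×10^-12)(8.925×10^-3)/(4.67×10^-3) = 1.691×10^-11 F, so τ = RC = 2.317×10^-4 s.
The conduction current is I(t) = (V₀/R) e^(−t/τ), and the displacement current between the plates equals it.
t/τ = 0.7208; I_d = (31.2/1.37×10^7) · e^(−0.7208) = (2.277×10^-6)(0.4864) = 1.11×10^-6 A.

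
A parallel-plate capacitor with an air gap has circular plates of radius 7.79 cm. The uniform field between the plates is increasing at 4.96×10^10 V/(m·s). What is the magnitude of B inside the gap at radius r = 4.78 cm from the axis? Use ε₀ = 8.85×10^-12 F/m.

I_d = ε₀ dΦ_E/dt = ε₀ πR² (dE/dt) = (8.85×10^-12)(0.01906)(4.96×10^10) = 8.367×10^-3 A through the full plate area.
∮B·dl = μ₀ I_d,enc with I_d,enc = I_d r²/R² = 3.150×10^-3 A; so B = μ₀ I_d,enc/(2πr) = 1.32×10^-8 T.

1.32×10^-8 T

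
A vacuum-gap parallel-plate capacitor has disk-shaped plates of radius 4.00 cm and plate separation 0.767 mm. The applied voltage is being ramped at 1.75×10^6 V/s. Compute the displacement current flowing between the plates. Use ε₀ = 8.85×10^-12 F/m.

C = ε₀A/d = (8.85×10^-12)(5.027×10^-3)/(7.67×10^-4) = 5.800×10^-11 F.
I_d = C dV/dt = (5.800×10^-11)(1.75×10^6) = 1.01×10^-4 A.

1.01×10^-4 A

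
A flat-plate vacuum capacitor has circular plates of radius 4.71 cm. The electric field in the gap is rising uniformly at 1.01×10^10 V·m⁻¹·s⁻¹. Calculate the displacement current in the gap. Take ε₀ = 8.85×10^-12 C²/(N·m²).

6.23×10^-4 A

I_d = ε₀ A (dE/dt) = (8.85×10^-12)(6.969×10^-3 m²)(1.01×10^10) = 6.23×10^-4 A.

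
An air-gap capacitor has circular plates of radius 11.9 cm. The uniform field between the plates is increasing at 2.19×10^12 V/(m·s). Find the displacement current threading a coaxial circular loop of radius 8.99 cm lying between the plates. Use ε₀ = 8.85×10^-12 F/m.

I_d = ε₀ dΦ_E/dt = ε₀ πR² (dE/dt) = (8.85×10^-12)(0.04449)(2.19×10^12) = 0.8623 A through the full plate area.
Through an area πr² the displacement current is I_d·(πr²/πR²) = I_d (r/R)² = 0.492 A.

0.492 A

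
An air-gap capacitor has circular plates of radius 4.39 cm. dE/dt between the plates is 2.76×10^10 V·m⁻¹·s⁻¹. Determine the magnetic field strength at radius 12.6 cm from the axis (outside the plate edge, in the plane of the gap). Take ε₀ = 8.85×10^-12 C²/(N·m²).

I_d = ε₀ dΦ_E/dt = ε₀ πR² (dE/dt) = (8.85×10^-12)(6.055×10^-3)(2.76×10^10) = 1.479×10^-3 A through the full plate area.
With r > R the enclosed displacement current is the full I_d; B = μ₀ I_d / (2πr) = 2.35×10^-9 T.

2.35×10^-9 T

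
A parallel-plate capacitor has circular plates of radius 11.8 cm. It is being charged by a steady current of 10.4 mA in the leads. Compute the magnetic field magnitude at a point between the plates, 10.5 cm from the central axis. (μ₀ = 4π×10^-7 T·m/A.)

1.57×10^-8 T

No conduction current crosses the gap, so I_d there equals the 0.0104 A in the leads.
For r < R the Ampère–Maxwell law gives B(2πr) = μ₀ I_d (r²/R²), so B = μ₀ I_d r/(2πR²) = (4π×10^-7)(0.0104)(0.105)/(2π·0.118²) = 1.57×10^-8 T.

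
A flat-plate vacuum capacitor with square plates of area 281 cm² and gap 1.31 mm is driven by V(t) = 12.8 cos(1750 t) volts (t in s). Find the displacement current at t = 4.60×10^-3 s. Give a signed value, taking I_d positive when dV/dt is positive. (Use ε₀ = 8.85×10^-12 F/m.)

C = ε₀A/d = (8.85×10^-12)(0.0281)/(1.31×10^-3) = 1.898×10^-10 F. dV/dt = V₀ω·−sin(ωt); at ωt = 8.05 rad this factor is -0.9808.
I_d = C dV/dt = (1.898×10^-10)(12.8)(1750)(-0.9808) = -4.17×10^-6 A.

-4.17×10^-6 A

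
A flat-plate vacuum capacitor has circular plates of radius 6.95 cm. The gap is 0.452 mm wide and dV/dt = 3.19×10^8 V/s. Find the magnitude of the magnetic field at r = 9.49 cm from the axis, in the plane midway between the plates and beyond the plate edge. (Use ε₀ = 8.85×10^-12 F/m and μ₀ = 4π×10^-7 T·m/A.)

2.00×10^-7 T

dE/dt = (dV/dt)/d = 7.058×10^11 V/(m·s); I_d = ε₀(πR²)(dE/dt) = (8.85×10^-12)(0.01517)(7.058×10^11) = 0.09476 A.
With r > R the enclosed displacement current is the full I_d; B = μ₀ I_d / (2πr) = 2.00×10^-7 T.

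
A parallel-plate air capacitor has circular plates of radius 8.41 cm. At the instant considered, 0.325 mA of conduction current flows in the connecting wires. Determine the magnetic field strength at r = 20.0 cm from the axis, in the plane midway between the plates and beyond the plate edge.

3.25×10^-10 T

By continuity the displacement current in the gap matches the conduction current: I_d = 3.25×10^-4 A.
Outside the plates the loop encloses all of I_d, so B·2πr = μ₀ I_d and B = 3.25×10^-10 T.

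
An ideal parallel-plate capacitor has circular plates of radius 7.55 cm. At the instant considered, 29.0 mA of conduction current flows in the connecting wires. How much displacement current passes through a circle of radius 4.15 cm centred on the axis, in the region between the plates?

Between the plates the displacement current equals the wire current: I_d = 29.0 mA = 0.0290 A.
The field is uniform, so I_d,enc = I_d (r/R)² = (0.0290)(4.15/7.55)² = 8.76×10^-3 A.

8.76×10^-3 A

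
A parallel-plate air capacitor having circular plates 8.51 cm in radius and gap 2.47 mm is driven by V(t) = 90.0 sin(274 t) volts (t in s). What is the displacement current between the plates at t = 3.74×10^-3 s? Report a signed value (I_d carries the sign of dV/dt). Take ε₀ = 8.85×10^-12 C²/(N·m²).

1.04×10^-6 A

dV/dt = (90.0)(274)·cos(1.02476) = 1.281×10^4 V/s.
I_d = C dV/dt with C = ε₀A/d = (8.85×10^-12)(0.02275)/(2.47×10^-3) = 8.151×10^-11 F, so I_d = (8.151×10^-11)(1.281×10^4) = 1.04×10^-6 A.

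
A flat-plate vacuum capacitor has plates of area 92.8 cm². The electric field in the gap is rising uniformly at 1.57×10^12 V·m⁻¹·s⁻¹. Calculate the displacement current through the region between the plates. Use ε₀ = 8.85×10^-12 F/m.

0.129 A

With a uniform field, Φ_E = EA, so I_d = ε₀ A dE/dt = 0.129 A.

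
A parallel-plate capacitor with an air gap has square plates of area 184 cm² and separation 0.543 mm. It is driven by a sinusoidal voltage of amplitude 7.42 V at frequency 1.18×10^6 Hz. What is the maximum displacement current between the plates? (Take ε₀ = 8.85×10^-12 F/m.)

0.0165 A

C = ε₀A/d = (8.85×10^-12)(0.0184)/(5.43×10^-4) = 2.999×10^-10 F; ω = 2πf = 7.414×10^6 rad/s.
I_d = C dV/dt, so |I_d|_max = C V₀ ω = (2.999×10^-10)(7.42)(7.414×10^6) = 0.0165 A.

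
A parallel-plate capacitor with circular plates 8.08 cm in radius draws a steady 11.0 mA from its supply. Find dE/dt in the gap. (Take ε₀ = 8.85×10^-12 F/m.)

6.06×10^10 V/(m·s)

By continuity, I_d in the gap equals the 11.0 mA flowing in the wire.
Then dE/dt = I_d/(ε₀A) = 6.06×10^10 V/(m·s).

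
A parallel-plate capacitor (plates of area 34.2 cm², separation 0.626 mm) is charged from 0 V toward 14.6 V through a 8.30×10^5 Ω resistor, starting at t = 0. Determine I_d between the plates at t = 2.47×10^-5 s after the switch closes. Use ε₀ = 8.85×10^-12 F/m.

With C = ε₀A/d = (8.85×10^-12)(3.42×10^-3)/(6.26×10^-4) = 4.835×10^-11 F, the time constant is τ = RC = 4.013×10^-5 s, so t/τ = 0.6155 and e^(−t/τ) = 0.5404.
I_d = I_cond = (V₀/R) e^(−t/τ) = (1.759×10^-5)(0.5404) = 9.51×10^-6 A.

9.51×10^-6 A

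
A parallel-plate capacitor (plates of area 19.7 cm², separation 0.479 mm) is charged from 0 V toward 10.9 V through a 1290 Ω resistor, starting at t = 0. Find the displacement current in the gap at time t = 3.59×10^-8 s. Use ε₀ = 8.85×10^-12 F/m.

With C = ε₀A/d = (8.85×10^-12)(1.97×10^-3)/(4.79×10^-4) = 3.640×10^-11 F, the time constant is τ = RC = 4.696×10^-8 s, so t/τ = 0.7645 and e^(−t/τ) = 0.4656.
I_d = I_cond = (V₀/R) e^(−t/τ) = (8.450×10^-3)(0.4656) = 3.93×10^-3 A.

3.93×10^-3 A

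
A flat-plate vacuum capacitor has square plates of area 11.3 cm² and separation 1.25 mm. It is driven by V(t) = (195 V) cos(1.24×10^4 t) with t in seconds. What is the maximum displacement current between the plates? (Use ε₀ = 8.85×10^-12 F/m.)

1.93×10^-5 A

The displacement current equals the conduction current C dV/dt, which peaks at C V₀ ω.
With C = ε₀A/d = (8.85×10^-12)(1.13×10^-3)/(1.25×10^-3) = 8.000×10^-12 F and ω = 1.24×10^4 rad/s, I_d,max = (8.000×10^-12)(195)(1.24×10^4) = 1.93×10^-5 A.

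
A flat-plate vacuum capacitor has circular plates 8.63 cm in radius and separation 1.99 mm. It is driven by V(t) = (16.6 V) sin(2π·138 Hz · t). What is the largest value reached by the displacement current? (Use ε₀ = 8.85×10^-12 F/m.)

(dE/dt)_max = V₀ω/d = 7.233×10^6 V/(m·s); ω = 2πf = 867.1 rad/s.
I_d,max = ε₀ A (dE/dt)_max = (8.85×10^-12)(0.02340)(7.233×10^6) = 1.50×10^-6 A.

1.50×10^-6 A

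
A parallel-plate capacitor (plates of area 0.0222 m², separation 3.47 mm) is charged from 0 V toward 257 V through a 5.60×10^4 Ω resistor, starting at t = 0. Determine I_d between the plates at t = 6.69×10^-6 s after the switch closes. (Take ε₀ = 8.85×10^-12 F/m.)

C = ε₀A/d = (8.85×10^-12)(0.0222)/(3.47×10^-3) = 5.662×10^-11 F, so τ = RC = 3.171×10^-6 s.
The conduction current is I(t) = (V₀/R) e^(−t/τ), and the displacement current between the plates equals it.
t/τ = 2.110; I_d = (257/5.60×10^4) · e^(−2.110) = (4.589×10^-3)(0.1212) = 5.56×10^-4 A.

5.56×10^-4 A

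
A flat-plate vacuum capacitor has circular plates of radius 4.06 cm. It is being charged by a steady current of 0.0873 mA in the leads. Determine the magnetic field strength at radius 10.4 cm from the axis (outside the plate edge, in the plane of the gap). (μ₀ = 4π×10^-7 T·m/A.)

By continuity the displacement current in the gap matches the conduction current: I_d = 8.73×10^-5 A.
For r ≥ R the full I_d is enclosed: B = μ₀ I_d/(2πr) = (4π×10^-7)(8.73×10^-5)/(2π·0.104) = 1.68×10^-10 T.

1.68×10^-10 T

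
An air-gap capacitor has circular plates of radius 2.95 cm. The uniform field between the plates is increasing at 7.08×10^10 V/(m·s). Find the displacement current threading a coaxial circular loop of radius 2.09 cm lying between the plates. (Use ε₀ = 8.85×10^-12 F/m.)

Total displacement current: I_d = ε₀(πR²)(dE/dt) = (8.85×10^-12)(2.734×10^-3)(7.08×10^10) = 1.713×10^-3 A.
Through an area πr² the displacement current is I_d·(πr²/πR²) = I_d (r/R)² = 8.60×10^-4 A.

8.60×10^-4 A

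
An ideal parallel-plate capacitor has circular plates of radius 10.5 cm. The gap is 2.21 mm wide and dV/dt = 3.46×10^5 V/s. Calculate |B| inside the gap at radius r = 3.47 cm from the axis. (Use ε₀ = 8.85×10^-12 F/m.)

3.02×10^-11 T

I_d = C dV/dt with C = ε₀πR²/d = 1.387×10^-10 F, so I_d = (1.387×10^-10)(3.46×10^5) = 4.799×10^-5 A.
∮B·dl = μ₀ I_d,enc with I_d,enc = I_d r²/R² = 5.241×10^-6 A; so B = μ₀ I_d,enc/(2πr) = 3.02×10^-11 T.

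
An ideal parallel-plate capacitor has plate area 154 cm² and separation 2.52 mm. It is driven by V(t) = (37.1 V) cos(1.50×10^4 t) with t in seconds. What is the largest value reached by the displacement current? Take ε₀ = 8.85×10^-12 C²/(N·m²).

The displacement current equals the conduction current C dV/dt, which peaks at C V₀ ω.
With C = ε₀A/d = (8.85×10^-12)(0.0154)/(2.52×10^-3) = 5.408×10^-11 F and ω = 1.50×10^4 rad/s, I_d,max = (5.408×10^-11)(37.1)(1.50×10^4) = 3.01×10^-5 A.

3.01×10^-5 A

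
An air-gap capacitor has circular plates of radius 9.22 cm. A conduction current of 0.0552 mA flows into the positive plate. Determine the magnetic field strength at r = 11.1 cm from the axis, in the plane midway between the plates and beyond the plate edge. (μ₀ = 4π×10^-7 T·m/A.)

By continuity the displacement current in the gap matches the conduction current: I_d = 5.52×10^-5 A.
For r ≥ R the full I_d is enclosed: B = μ₀ I_d/(2πr) = (4π×10^-7)(5.52×10^-5)/(2π·0.111) = 9.95×10^-11 T.

9.95×10^-11 T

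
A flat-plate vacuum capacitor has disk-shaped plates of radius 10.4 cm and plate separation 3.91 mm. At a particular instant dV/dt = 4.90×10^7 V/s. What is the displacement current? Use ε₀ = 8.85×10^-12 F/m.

C = ε₀A/d = (8.85×10^-12)(0.03398)/(3.91×10^-3) = 7.691×10^-11 F.
I_d = C dV/dt = (7.691×10^-11)(4.90×10^7) = 3.77×10^-3 A.

3.77×10^-3 A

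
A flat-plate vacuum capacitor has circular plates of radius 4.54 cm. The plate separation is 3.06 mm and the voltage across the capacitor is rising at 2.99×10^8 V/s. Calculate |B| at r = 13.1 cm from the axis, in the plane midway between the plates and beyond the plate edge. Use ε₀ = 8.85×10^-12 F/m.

8.55×10^-9 T

dE/dt = (dV/dt)/d = 9.771×10^10 V/(m·s); I_d = ε₀(πR²)(dE/dt) = (8.85×10^-12)(6.475×10^-3)(9.771×10^10) = 5.599×10^-3 A.
With r > R the enclosed displacement current is the full I_d; B = μ₀ I_d / (2πr) = 8.55×10^-9 T.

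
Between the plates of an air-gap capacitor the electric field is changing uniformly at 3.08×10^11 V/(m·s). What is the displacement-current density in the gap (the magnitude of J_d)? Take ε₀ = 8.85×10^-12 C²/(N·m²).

The displacement-current density is ε₀ ∂E/∂t = (8.85×10^-12)(3.08×10^11) = 2.73 A/m².

2.73 A/m²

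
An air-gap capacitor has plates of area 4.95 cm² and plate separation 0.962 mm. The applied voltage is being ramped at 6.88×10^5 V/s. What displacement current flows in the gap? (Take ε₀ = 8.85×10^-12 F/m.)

3.13×10^-6 A

C = ε₀A/d = (8.85×10^-12)(4.95×10^-4)/(9.62×10^-4) = 4.554×10^-12 F.
I_d = C dV/dt = (4.554×10^-12)(6.88×10^5) = 3.13×10^-6 A.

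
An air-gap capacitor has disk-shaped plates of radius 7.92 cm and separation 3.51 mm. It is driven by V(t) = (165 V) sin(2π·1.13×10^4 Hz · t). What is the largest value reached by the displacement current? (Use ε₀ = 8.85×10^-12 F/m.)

5.82×10^-4 A

C = ε₀A/d = (8.85×10^-12)(0.01971)/(3.51×10^-3) = 4.970×10^-11 F; ω = 2πf = 7.100×10^4 rad/s.
I_d = C dV/dt, so |I_d|_max = C V₀ ω = (4.970×10^-11)(165)(7.100×10^4) = 5.82×10^-4 A.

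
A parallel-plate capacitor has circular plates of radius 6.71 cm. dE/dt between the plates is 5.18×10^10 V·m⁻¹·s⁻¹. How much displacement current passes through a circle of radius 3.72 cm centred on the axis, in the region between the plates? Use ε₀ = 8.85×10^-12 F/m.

I_d = ε₀ dΦ_E/dt = ε₀ πR² (dE/dt) = (8.85×10^-12)(0.01414)(5.18×10^10) = 6.482×10^-3 A through the full plate area.
Since J_d is uniform, the enclosed fraction is (r/R)² = 0.3074, giving I_d,enc = 1.99×10^-3 A.

1.99×10^-3 A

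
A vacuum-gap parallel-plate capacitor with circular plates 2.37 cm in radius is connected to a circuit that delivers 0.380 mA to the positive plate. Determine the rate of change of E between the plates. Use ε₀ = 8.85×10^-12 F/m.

Charge continuity gives I_d = I = 3.80×10^-4 A between the plates.
Then dE/dt = I_d/(ε₀A) = 2.43×10^10 V/(m·s).

2.43×10^10 V/(m·s)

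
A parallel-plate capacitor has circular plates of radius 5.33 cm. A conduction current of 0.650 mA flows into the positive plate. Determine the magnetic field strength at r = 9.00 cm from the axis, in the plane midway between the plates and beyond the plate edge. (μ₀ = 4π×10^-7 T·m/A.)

No conduction current crosses the gap, so I_d there equals the 6.50×10^-4 A in the leads.
Outside the plates the loop encloses all of I_d, so B·2πr = μ₀ I_d and B = 1.44×10^-9 T.

1.44×10^-9 T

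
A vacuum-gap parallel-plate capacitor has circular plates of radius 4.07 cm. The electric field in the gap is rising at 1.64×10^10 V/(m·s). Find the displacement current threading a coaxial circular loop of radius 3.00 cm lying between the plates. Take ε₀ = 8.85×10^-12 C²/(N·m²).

4.10×10^-4 A

Total displacement current: I_d = ε₀(πR²)(dE/dt) = (8.85×10^-12)(5.204×10^-3)(1.64×10^10) = 7.553×10^-4 A.
Since J_d is uniform, the enclosed fraction is (r/R)² = 0.5433, giving I_d,enc = 4.10×10^-4 A.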